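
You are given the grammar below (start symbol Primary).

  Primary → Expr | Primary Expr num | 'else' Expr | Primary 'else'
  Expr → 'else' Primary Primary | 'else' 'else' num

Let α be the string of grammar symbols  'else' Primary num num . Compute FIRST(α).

'else' is a terminal; add {'else'} and stop.

{ 'else' }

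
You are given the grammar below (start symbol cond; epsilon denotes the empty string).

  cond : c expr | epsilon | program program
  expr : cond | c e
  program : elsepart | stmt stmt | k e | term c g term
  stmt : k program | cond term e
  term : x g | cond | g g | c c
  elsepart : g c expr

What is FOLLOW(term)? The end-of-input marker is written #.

{ #, c, e, g, k, x }

In program : term c g term: add FIRST(c g term) = { c }.
In program : term c g term: term is at the end, add FOLLOW(program) = { #, c, e, g, k, x }.
In stmt : cond term e: add FIRST(e) = { e }.
Union: FOLLOW(term) = { #, c, e, g, k, x }.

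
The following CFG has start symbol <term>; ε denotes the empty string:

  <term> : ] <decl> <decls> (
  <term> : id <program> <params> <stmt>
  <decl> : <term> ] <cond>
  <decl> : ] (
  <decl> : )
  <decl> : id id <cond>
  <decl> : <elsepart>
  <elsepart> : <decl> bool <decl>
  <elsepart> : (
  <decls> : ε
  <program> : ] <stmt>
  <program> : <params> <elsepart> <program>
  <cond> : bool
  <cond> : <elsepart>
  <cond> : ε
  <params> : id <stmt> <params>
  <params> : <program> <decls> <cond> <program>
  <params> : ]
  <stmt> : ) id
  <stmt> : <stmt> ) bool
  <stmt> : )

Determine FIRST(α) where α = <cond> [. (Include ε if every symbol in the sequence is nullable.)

{ (, ), [, ], bool, id }

Add FIRST(<cond>)\{ε} = { (, ), ], bool, id }; <cond> is nullable, continue.
[ is a terminal; add {[} and stop.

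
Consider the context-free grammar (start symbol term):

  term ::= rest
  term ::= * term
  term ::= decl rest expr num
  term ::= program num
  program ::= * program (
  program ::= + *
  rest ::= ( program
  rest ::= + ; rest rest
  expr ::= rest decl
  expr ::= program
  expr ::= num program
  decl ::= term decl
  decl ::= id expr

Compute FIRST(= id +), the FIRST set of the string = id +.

{ = }

= is a terminal; add {=} and stop.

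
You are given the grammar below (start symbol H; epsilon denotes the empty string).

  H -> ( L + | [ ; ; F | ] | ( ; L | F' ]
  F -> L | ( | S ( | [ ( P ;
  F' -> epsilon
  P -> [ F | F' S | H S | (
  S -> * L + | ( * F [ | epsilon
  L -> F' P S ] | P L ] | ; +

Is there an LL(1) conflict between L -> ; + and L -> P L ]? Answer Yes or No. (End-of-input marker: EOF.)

FIRST(; +) = { ; } and FIRST(P L ]) = { (, *, ;, [, ] }.
Both contain ;, so the two alternatives are not disjoint — LL(1) conflict.

Yes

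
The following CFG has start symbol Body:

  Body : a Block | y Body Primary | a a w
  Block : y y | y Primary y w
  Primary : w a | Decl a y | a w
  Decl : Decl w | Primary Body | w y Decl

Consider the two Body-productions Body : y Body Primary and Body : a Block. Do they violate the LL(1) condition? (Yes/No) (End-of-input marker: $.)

No

FIRST(y Body Primary) = { y } and FIRST(a Block) = { a }.
The FIRST sets are disjoint and neither alternative is nullable — no conflict.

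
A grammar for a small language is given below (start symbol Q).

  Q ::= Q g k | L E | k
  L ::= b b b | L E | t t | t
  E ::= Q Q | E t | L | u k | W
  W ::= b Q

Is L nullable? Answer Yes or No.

No nonterminal in this grammar is nullable.
No production of L has an RHS whose symbols are all nullable, so L is not nullable.

No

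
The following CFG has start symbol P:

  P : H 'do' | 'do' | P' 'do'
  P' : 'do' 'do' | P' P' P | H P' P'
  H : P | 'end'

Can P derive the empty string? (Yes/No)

No

No nonterminal in this grammar is nullable.
No production of P has an RHS whose symbols are all nullable, so P is not nullable.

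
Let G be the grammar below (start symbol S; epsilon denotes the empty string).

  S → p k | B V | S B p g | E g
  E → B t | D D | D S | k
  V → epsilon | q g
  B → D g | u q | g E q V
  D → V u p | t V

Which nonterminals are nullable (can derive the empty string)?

{ V }

Directly nullable (have an epsilon-production): V.
No other nonterminal has a production whose RHS symbols are all nullable.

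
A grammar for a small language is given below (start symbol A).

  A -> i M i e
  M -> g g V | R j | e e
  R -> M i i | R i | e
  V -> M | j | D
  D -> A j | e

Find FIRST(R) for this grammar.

{ e, g }

From R -> M i i: add FIRST(M) = { e, g }.
From R -> R i: add FIRST(R) = { e, g }.
R -> e contributes {e}.
Union: FIRST(R) = { e, g }.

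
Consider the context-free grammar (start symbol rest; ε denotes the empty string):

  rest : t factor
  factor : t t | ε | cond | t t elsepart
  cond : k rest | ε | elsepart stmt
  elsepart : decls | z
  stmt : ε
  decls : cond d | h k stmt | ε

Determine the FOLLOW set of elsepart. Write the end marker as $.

{ $, d }

In factor : t t elsepart: elsepart is at the end, add FOLLOW(factor) = { $, d }.
In cond : elsepart stmt: add FIRST(stmt)\{ε} = {  }.
  Since stmt is nullable, also add FOLLOW(cond) = { $, d }.
Union: FOLLOW(elsepart) = { $, d }.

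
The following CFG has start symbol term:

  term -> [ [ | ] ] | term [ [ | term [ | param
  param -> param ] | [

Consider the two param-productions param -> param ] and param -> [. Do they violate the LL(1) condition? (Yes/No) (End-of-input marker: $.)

Yes

FIRST(param ]) = { [ } and FIRST([) = { [ }.
Both contain [, so the two alternatives are not disjoint — LL(1) conflict.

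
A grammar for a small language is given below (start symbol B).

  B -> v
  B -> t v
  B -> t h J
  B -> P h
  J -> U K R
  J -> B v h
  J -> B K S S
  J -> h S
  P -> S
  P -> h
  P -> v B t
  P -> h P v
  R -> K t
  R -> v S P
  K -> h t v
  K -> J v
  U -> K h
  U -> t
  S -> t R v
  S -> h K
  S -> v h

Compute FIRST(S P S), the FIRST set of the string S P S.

{ h, t, v }

Add FIRST(S) = { h, t, v }; S is not nullable, stop.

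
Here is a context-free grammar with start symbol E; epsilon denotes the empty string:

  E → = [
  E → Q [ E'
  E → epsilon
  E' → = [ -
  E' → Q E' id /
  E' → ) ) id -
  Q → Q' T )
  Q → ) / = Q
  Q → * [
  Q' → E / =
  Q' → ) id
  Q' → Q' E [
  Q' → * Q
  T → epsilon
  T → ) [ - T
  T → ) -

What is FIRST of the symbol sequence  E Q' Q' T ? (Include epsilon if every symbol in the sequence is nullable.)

Add FIRST(E)\{epsilon} = { ), *, /, = }; E is nullable, continue.
Add FIRST(Q') = { ), *, /, = }; Q' is not nullable, stop.

{ ), *, /, = }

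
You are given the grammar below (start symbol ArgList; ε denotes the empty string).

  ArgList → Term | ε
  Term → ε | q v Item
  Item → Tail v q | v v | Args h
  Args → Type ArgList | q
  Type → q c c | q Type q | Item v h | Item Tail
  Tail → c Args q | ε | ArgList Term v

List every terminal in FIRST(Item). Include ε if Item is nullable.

From Item → Tail v q: Tail nullable, take FIRST(Tail) ∪ {v} = { c, q, v }.
Item → v v contributes {v}.
From Item → Args h: add FIRST(Args) = { c, q, v }.
Union: FIRST(Item) = { c, q, v }.

{ c, q, v }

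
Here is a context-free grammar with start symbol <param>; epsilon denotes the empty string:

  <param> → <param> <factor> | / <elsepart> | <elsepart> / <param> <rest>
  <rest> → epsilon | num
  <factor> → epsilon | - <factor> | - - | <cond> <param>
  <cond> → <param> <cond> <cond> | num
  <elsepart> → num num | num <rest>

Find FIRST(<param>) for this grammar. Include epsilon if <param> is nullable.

{ /, num }

From <param> → <param> <factor>: add FIRST(<param>) = { /, num }.
<param> → / <elsepart> contributes {/}.
From <param> → <elsepart> / <param> <rest>: add FIRST(<elsepart>) = { num }.
Union: FIRST(<param>) = { /, num }.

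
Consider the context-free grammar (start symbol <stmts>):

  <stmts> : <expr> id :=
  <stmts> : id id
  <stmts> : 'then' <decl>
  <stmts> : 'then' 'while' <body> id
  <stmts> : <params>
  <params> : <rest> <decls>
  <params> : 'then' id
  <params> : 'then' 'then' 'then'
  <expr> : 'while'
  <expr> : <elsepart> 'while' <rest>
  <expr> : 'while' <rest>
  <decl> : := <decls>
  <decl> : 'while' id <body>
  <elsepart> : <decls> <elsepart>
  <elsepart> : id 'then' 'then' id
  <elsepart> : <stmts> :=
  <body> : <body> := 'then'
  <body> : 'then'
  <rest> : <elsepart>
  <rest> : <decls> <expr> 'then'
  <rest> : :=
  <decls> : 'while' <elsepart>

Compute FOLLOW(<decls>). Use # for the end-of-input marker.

In <params> : <rest> <decls>: <decls> is at the end, add FOLLOW(<params>) = { #, := }.
In <decl> : := <decls>: <decls> is at the end, add FOLLOW(<decl>) = { #, := }.
In <elsepart> : <decls> <elsepart>: add FIRST(<elsepart>) = { 'then', 'while', :=, id }.
In <rest> : <decls> <expr> 'then': add FIRST(<expr> 'then') = { 'then', 'while', :=, id }.
Union: FOLLOW(<decls>) = { #, 'then', 'while', :=, id }.

{ #, 'then', 'while', :=, id }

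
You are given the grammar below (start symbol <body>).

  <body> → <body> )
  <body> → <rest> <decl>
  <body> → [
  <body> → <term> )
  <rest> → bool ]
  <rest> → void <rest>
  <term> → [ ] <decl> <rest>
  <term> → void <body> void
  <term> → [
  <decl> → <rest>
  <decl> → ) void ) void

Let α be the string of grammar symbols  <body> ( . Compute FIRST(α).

{ [, bool, void }

Add FIRST(<body>) = { [, bool, void }; <body> is not nullable, stop.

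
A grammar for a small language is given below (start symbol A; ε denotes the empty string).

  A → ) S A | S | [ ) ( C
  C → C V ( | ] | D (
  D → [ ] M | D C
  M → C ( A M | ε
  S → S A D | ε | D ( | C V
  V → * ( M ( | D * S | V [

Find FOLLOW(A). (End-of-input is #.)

A is the start symbol, so # ∈ FOLLOW(A).
In A → ) S A: A is at the end, add FOLLOW(A) = { #, (, ), *, [, ] }.
In M → C ( A M: add FIRST(M)\{ε} = { [, ] }.
  Since M is nullable, also add FOLLOW(M) = { #, (, ), *, [, ] }.
In S → S A D: add FIRST(D) = { [ }.
Union: FOLLOW(A) = { #, (, ), *, [, ] }.

{ #, (, ), *, [, ] }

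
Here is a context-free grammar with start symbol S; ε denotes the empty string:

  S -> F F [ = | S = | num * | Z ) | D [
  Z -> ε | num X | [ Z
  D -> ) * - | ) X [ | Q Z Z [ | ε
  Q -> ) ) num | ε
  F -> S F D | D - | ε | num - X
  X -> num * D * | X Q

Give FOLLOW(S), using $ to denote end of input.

{ $, ), -, =, [, num }

S is the start symbol, so $ ∈ FOLLOW(S).
In S -> S =: add FIRST(=) = { = }.
In F -> S F D: add FIRST(F D)\{ε} = { ), -, [, num }.
  Since F D is nullable, also add FOLLOW(F) = { ), -, [, num }.
Union: FOLLOW(S) = { $, ), -, =, [, num }.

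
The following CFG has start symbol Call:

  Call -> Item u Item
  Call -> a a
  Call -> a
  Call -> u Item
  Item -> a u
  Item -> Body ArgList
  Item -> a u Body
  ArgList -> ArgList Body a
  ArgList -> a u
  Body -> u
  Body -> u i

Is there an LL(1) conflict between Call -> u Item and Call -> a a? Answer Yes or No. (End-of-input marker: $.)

No

FIRST(u Item) = { u } and FIRST(a a) = { a }.
The FIRST sets are disjoint and neither alternative is nullable — no conflict.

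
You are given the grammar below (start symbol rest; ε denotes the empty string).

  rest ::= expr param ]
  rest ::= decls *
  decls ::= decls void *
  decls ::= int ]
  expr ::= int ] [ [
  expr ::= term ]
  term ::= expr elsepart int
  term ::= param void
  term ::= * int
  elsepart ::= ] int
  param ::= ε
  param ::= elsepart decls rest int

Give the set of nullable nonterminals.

Directly nullable (have an ε-production): param.
No other nonterminal has a production whose RHS symbols are all nullable.

{ param }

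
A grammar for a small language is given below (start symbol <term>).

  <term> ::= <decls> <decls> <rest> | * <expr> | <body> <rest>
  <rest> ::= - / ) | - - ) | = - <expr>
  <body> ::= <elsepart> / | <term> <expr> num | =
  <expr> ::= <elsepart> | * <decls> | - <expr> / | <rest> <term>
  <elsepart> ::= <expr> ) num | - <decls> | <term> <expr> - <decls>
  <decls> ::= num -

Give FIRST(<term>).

{ *, -, =, num }

From <term> ::= <decls> <decls> <rest>: add FIRST(<decls>) = { num }.
<term> ::= * <expr> contributes {*}.
From <term> ::= <body> <rest>: add FIRST(<body>) = { *, -, =, num }.
Union: FIRST(<term>) = { *, -, =, num }.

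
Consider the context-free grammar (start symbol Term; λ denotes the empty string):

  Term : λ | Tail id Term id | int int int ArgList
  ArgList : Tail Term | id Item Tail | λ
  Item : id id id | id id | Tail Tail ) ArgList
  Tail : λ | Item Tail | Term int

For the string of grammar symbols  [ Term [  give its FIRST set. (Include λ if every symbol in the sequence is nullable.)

[ is a terminal; add {[} and stop.

{ [ }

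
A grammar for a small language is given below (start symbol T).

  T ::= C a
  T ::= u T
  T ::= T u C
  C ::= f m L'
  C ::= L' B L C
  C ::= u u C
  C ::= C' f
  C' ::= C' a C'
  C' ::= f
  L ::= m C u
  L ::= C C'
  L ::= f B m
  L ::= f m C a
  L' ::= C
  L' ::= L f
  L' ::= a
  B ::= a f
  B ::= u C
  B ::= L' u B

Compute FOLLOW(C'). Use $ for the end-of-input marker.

In C ::= C' f: add FIRST(f) = { f }.
In C' ::= C' a C': add FIRST(a C') = { a }.
In C' ::= C' a C': C' is at the end, add FOLLOW(C') = { a, f, m, u }.
In L ::= C C': C' is at the end, add FOLLOW(L) = { a, f, m, u }.
Union: FOLLOW(C') = { a, f, m, u }.

{ a, f, m, u }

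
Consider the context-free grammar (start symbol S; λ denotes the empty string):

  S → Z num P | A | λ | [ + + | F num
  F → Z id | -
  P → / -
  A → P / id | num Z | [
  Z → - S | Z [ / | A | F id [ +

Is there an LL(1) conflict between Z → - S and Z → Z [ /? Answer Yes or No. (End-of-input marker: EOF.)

FIRST(- S) = { - } and FIRST(Z [ /) = { -, /, [, num }.
Both contain -, so the two alternatives are not disjoint — LL(1) conflict.

Yes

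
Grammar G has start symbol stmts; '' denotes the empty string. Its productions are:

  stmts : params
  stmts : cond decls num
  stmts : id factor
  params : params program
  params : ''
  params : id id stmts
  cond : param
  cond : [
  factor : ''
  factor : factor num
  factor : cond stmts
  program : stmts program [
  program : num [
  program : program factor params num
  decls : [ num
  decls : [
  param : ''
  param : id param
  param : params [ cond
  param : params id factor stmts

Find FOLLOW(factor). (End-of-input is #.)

{ #, [, id, num }

In stmts : id factor: factor is at the end, add FOLLOW(stmts) = { #, [, id, num }.
In factor : factor num: add FIRST(num) = { num }.
In program : program factor params num: add FIRST(params num) = { [, id, num }.
In param : params id factor stmts: add FIRST(stmts)\{''} = { [, id, num }.
  Since stmts is nullable, also add FOLLOW(param) = { #, [, id, num }.
Union: FOLLOW(factor) = { #, [, id, num }.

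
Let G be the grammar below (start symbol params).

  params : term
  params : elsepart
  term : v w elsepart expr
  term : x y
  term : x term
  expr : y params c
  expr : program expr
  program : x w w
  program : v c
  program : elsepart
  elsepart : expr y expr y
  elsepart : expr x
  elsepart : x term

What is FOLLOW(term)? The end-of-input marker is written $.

{ $, c, v, x, y }

In params : term: term is at the end, add FOLLOW(params) = { $, c }.
In term : x term: term is at the end, add FOLLOW(term) = { $, c, v, x, y }.
In elsepart : x term: term is at the end, add FOLLOW(elsepart) = { $, c, v, x, y }.
Union: FOLLOW(term) = { $, c, v, x, y }.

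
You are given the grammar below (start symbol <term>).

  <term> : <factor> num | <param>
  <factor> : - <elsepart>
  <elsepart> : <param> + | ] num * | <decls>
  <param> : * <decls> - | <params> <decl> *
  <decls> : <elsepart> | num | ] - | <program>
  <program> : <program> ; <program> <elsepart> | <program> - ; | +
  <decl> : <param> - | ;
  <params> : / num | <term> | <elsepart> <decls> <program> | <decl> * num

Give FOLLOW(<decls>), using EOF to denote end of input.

{ *, +, -, /, ;, ], num }

In <elsepart> : <decls>: <decls> is at the end, add FOLLOW(<elsepart>) = { *, +, -, /, ;, ], num }.
In <param> : * <decls> -: add FIRST(-) = { - }.
In <params> : <elsepart> <decls> <program>: add FIRST(<program>) = { + }.
Union: FOLLOW(<decls>) = { *, +, -, /, ;, ], num }.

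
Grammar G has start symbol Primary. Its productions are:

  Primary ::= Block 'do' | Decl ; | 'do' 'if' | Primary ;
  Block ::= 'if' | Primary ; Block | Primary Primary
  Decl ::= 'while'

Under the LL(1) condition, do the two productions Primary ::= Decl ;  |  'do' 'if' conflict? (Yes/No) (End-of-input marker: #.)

FIRST(Decl ;) = { 'while' } and FIRST('do' 'if') = { 'do' }.
The FIRST sets are disjoint and neither alternative is nullable — no conflict.

No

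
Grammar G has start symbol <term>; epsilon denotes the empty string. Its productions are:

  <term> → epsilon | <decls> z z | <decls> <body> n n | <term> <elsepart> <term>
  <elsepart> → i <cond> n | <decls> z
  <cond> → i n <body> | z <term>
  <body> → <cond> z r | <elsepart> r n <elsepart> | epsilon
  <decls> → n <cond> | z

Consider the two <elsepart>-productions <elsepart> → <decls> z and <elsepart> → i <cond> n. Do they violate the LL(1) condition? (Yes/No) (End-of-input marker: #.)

FIRST(<decls> z) = { n, z } and FIRST(i <cond> n) = { i }.
The FIRST sets are disjoint and neither alternative is nullable — no conflict.

No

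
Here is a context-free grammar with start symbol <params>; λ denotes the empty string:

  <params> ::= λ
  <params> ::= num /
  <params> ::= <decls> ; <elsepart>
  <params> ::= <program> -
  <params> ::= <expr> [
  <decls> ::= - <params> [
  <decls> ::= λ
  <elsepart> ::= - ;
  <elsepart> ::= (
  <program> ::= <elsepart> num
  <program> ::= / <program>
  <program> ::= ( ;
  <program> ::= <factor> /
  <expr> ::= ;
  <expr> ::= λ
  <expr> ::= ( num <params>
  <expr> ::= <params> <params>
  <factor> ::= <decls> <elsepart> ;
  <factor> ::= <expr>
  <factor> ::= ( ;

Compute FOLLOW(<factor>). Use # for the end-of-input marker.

In <program> ::= <factor> /: add FIRST(/) = { / }.
Union: FOLLOW(<factor>) = { / }.

{ / }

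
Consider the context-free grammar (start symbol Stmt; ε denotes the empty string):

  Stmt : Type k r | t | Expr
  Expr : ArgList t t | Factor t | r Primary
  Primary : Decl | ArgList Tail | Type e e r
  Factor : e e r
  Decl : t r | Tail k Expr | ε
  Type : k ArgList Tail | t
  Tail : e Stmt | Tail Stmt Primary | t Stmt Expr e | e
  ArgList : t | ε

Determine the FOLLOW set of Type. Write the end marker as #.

{ e, k }

In Stmt : Type k r: add FIRST(k r) = { k }.
In Primary : Type e e r: add FIRST(e e r) = { e }.
Union: FOLLOW(Type) = { e, k }.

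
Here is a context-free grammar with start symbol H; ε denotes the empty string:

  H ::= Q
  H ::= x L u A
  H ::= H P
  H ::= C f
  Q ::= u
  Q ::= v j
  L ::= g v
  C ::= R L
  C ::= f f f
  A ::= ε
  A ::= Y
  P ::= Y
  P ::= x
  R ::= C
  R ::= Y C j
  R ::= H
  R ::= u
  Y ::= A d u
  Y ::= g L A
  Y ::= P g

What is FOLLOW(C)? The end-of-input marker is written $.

In H ::= C f: add FIRST(f) = { f }.
In R ::= C: C is at the end, add FOLLOW(R) = { g }.
In R ::= Y C j: add FIRST(j) = { j }.
Union: FOLLOW(C) = { f, g, j }.

{ f, g, j }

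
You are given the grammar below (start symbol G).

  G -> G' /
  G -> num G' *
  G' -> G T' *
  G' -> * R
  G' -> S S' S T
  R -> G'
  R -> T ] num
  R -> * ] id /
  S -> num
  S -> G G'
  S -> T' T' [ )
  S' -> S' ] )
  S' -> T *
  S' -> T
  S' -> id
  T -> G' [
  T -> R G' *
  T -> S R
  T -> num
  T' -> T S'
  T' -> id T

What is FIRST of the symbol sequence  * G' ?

{ * }

* is a terminal; add {*} and stop.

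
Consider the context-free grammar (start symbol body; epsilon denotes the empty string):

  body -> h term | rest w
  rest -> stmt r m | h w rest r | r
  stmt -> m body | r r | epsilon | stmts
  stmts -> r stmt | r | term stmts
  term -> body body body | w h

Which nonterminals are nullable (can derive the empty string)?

{ stmt }

Directly nullable (have an epsilon-production): stmt.
No other nonterminal has a production whose RHS symbols are all nullable.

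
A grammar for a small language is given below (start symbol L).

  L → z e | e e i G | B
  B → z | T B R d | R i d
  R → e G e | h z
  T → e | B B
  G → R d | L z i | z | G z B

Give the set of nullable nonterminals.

No nonterminal has an empty production or an RHS whose symbols are all nullable.

{ } (none)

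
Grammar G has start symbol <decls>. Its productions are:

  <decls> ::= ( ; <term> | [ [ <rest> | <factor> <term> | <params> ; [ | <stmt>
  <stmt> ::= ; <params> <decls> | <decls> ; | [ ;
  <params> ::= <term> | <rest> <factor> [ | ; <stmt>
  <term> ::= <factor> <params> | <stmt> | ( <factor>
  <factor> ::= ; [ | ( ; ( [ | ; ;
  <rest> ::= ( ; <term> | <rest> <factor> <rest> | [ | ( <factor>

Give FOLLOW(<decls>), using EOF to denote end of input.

<decls> is the start symbol, so EOF ∈ FOLLOW(<decls>).
In <stmt> ::= ; <params> <decls>: <decls> is at the end, add FOLLOW(<stmt>) = { EOF, (, ;, [ }.
In <stmt> ::= <decls> ;: add FIRST(;) = { ; }.
Union: FOLLOW(<decls>) = { EOF, (, ;, [ }.

{ EOF, (, ;, [ }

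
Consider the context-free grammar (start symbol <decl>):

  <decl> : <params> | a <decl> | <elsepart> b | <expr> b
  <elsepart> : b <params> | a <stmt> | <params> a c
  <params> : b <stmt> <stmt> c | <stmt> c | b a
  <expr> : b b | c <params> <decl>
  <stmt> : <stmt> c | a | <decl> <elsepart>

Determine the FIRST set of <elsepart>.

{ a, b, c }

<elsepart> : b <params> contributes {b}.
<elsepart> : a <stmt> contributes {a}.
From <elsepart> : <params> a c: add FIRST(<params>) = { a, b, c }.
Union: FIRST(<elsepart>) = { a, b, c }.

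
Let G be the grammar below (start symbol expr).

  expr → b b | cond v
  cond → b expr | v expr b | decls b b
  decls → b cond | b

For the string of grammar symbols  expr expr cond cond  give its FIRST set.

Add FIRST(expr) = { b, v }; expr is not nullable, stop.

{ b, v }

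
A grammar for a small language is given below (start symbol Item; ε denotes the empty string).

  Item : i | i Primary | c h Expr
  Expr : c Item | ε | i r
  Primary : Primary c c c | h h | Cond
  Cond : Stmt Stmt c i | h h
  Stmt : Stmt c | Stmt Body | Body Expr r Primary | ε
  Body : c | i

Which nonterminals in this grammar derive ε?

Directly nullable (have an ε-production): Expr, Stmt.
No other nonterminal has a production whose RHS symbols are all nullable.

{ Expr, Stmt }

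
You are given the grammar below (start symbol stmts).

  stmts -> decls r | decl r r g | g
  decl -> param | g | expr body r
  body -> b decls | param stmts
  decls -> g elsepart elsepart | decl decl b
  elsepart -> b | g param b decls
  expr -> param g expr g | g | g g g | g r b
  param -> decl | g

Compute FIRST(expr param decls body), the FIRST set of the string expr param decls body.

{ g }

Add FIRST(expr) = { g }; expr is not nullable, stop.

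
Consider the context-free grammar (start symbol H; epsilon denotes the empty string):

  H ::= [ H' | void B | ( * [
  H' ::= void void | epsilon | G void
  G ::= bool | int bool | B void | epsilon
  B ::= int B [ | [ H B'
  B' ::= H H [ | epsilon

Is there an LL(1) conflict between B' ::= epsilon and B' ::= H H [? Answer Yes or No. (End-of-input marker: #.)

Yes

FIRST(epsilon) = { epsilon } and FIRST(H H [) = { (, [, void }.
The first alternative is nullable and FOLLOW(B') = { #, (, [, void } shares ( with FIRST of the second — conflict.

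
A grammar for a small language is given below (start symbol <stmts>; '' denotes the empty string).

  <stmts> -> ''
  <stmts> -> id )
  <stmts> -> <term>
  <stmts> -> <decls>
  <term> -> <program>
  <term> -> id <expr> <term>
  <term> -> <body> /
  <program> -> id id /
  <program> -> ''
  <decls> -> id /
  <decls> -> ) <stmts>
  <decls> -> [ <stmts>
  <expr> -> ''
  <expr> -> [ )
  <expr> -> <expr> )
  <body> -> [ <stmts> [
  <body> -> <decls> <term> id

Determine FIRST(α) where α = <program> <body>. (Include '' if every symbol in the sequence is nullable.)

{ ), [, id }

Add FIRST(<program>)\{''} = { id }; <program> is nullable, continue.
Add FIRST(<body>) = { ), [, id }; <body> is not nullable, stop.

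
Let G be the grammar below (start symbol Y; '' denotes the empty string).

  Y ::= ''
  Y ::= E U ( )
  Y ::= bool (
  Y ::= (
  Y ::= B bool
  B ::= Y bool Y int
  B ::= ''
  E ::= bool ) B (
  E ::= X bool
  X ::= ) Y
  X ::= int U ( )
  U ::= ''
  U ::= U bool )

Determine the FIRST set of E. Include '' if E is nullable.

{ ), bool, int }

E ::= bool ) B ( contributes {bool}.
From E ::= X bool: add FIRST(X) = { ), int }.
Union: FIRST(E) = { ), bool, int }.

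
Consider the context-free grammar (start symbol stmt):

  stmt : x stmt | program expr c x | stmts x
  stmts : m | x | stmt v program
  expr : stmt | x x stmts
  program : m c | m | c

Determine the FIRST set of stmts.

stmts : m contributes {m}.
stmts : x contributes {x}.
From stmts : stmt v program: add FIRST(stmt) = { c, m, x }.
Union: FIRST(stmts) = { c, m, x }.

{ c, m, x }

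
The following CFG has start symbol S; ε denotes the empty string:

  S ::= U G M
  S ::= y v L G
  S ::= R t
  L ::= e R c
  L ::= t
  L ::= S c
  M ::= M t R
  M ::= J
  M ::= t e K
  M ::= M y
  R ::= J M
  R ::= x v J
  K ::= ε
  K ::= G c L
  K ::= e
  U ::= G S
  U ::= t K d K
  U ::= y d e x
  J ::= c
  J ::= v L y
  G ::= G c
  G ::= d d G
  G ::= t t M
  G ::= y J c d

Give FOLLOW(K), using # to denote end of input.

{ #, c, d, t, v, x, y }

In M ::= t e K: K is at the end, add FOLLOW(M) = { #, c, d, t, v, x, y }.
In U ::= t K d K: add FIRST(d K) = { d }.
In U ::= t K d K: K is at the end, add FOLLOW(U) = { d, t, y }.
Union: FOLLOW(K) = { #, c, d, t, v, x, y }.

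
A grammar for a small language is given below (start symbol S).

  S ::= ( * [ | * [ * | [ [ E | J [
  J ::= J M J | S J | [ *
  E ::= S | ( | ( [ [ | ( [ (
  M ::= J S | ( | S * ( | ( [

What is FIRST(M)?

From M ::= J S: add FIRST(J) = { (, *, [ }.
M ::= ( contributes {(}.
From M ::= S * (: add FIRST(S) = { (, *, [ }.
M ::= ( [ contributes {(}.
Union: FIRST(M) = { (, *, [ }.

{ (, *, [ }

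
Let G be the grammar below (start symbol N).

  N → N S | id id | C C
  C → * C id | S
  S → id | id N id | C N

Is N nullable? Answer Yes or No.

No

No nonterminal in this grammar is nullable.
No production of N has an RHS whose symbols are all nullable, so N is not nullable.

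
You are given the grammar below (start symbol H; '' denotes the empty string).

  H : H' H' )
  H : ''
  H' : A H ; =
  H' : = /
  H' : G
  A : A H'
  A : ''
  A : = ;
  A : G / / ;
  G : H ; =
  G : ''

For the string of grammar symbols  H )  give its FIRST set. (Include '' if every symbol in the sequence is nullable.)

Add FIRST(H)\{''} = { ), /, ;, = }; H is nullable, continue.
) is a terminal; add {)} and stop.

{ ), /, ;, = }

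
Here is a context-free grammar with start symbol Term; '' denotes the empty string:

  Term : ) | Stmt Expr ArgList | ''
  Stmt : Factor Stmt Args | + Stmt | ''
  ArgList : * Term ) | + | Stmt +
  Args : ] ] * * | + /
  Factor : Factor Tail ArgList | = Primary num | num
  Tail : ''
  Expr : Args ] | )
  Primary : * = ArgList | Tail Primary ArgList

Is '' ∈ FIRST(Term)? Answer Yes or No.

Yes

Term has an ''-production, so Term ⇒ ''.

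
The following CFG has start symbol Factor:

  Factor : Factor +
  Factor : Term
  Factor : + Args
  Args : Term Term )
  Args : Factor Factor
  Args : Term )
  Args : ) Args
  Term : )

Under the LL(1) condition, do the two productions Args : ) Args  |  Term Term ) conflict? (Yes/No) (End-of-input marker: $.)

Yes

FIRST() Args) = { ) } and FIRST(Term Term )) = { ) }.
Both contain ), so the two alternatives are not disjoint — LL(1) conflict.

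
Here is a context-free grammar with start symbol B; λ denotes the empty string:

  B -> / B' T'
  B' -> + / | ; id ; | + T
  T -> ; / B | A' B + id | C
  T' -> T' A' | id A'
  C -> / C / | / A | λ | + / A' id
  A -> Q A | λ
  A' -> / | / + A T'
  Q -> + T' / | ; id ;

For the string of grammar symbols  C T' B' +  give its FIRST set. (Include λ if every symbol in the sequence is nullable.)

{ +, /, id }

Add FIRST(C)\{λ} = { +, / }; C is nullable, continue.
Add FIRST(T') = { id }; T' is not nullable, stop.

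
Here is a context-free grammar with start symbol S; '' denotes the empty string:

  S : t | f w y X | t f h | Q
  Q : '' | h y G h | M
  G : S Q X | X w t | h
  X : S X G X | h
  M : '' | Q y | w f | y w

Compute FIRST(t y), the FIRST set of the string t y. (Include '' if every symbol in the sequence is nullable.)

{ t }

t is a terminal; add {t} and stop.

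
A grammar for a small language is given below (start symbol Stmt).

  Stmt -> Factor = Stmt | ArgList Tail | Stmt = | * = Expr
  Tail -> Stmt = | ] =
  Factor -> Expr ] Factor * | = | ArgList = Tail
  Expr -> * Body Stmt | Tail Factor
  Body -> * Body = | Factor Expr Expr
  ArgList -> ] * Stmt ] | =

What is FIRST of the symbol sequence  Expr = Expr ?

Add FIRST(Expr) = { *, =, ] }; Expr is not nullable, stop.

{ *, =, ] }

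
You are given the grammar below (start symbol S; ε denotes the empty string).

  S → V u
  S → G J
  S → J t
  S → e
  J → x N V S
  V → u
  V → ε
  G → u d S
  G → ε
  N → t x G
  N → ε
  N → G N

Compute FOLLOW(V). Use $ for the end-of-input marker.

In S → V u: add FIRST(u) = { u }.
In J → x N V S: add FIRST(S) = { e, u, x }.
Union: FOLLOW(V) = { e, u, x }.

{ e, u, x }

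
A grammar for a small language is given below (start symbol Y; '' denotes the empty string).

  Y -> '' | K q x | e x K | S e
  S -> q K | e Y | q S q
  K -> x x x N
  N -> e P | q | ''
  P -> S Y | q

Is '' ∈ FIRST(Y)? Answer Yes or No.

Y has an ''-production, so Y ⇒ ''.

Yes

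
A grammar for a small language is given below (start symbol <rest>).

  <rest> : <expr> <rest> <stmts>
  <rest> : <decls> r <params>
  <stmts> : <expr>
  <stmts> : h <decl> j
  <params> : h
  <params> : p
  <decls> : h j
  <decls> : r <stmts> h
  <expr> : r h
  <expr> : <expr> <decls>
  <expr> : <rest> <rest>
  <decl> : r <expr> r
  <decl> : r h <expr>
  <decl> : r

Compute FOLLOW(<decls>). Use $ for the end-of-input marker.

In <rest> : <decls> r <params>: add FIRST(r <params>) = { r }.
In <expr> : <expr> <decls>: <decls> is at the end, add FOLLOW(<expr>) = { $, h, j, r }.
Union: FOLLOW(<decls>) = { $, h, j, r }.

{ $, h, j, r }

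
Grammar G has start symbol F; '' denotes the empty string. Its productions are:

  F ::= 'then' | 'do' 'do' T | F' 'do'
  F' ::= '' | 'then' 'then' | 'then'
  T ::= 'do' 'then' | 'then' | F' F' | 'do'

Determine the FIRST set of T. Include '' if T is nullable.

T ::= 'do' 'then' contributes {'do'}.
T ::= 'then' contributes {'then'}.
From T ::= F' F': F', F' nullable, take FIRST(F') ∪ FIRST(F') = { 'then' }; also '' since the whole RHS is nullable.
T ::= 'do' contributes {'do'}.
Union: FIRST(T) = { 'do', 'then', '' }.

{ 'do', 'then', '' }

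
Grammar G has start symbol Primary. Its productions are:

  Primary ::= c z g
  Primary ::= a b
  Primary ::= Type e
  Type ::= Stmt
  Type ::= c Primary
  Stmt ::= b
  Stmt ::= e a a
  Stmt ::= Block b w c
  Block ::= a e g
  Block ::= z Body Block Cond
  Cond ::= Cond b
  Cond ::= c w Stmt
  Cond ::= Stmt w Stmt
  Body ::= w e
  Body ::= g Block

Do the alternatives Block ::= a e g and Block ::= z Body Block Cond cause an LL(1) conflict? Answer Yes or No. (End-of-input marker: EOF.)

No

FIRST(a e g) = { a } and FIRST(z Body Block Cond) = { z }.
The FIRST sets are disjoint and neither alternative is nullable — no conflict.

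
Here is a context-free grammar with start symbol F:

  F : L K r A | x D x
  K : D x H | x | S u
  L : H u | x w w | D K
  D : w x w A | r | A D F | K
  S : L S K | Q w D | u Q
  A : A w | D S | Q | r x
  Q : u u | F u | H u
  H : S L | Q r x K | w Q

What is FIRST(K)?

From K : D x H: add FIRST(D) = { r, u, w, x }.
K : x contributes {x}.
From K : S u: add FIRST(S) = { r, u, w, x }.
Union: FIRST(K) = { r, u, w, x }.

{ r, u, w, x }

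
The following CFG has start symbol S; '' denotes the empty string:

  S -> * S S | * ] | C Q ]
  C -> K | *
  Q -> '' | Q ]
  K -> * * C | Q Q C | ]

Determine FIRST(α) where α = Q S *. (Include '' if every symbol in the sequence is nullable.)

{ *, ] }

Add FIRST(Q)\{''} = { ] }; Q is nullable, continue.
Add FIRST(S) = { *, ] }; S is not nullable, stop.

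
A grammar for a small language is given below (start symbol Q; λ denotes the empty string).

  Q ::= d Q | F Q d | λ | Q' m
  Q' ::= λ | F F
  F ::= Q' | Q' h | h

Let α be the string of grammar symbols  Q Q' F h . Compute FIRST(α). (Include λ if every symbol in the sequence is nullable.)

{ d, h, m }

Add FIRST(Q)\{λ} = { d, h, m }; Q is nullable, continue.
Add FIRST(Q')\{λ} = { h }; Q' is nullable, continue.
Add FIRST(F)\{λ} = { h }; F is nullable, continue.
h is a terminal; add {h} and stop.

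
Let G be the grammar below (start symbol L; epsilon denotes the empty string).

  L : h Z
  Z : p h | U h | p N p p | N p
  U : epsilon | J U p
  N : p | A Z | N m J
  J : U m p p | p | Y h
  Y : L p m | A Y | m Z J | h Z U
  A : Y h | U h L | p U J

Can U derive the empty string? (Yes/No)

Yes

U has an epsilon-production, so U ⇒ epsilon.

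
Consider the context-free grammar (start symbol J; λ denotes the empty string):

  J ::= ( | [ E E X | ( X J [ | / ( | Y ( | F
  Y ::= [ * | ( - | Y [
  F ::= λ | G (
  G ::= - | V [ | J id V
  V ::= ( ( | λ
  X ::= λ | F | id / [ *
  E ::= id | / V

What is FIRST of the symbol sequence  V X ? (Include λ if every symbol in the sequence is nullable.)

Add FIRST(V)\{λ} = { ( }; V is nullable, continue.
Add FIRST(X)\{λ} = { (, -, /, [, id }; X is nullable, continue.
Every symbol is nullable, so include λ.

{ (, -, /, [, id, λ }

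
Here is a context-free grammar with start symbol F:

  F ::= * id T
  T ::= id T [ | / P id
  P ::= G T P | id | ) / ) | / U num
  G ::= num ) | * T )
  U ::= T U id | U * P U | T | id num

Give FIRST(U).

{ /, id }

From U ::= T U id: add FIRST(T) = { /, id }.
From U ::= U * P U: add FIRST(U) = { /, id }.
From U ::= T: add FIRST(T) = { /, id }.
U ::= id num contributes {id}.
Union: FIRST(U) = { /, id }.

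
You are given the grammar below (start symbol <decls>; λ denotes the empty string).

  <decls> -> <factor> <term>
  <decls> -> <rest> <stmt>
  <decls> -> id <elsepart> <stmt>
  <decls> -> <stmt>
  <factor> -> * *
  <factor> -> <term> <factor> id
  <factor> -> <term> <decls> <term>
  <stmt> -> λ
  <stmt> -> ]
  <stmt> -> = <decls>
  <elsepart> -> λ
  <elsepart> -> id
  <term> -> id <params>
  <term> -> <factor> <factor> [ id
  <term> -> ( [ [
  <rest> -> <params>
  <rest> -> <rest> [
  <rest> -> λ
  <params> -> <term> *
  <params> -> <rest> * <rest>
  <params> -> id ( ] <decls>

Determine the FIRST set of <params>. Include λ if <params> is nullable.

{ (, *, [, id }

From <params> -> <term> *: add FIRST(<term>) = { (, *, id }.
From <params> -> <rest> * <rest>: <rest> nullable, take FIRST(<rest>) ∪ {*} = { (, *, [, id }.
<params> -> id ( ] <decls> contributes {id}.
Union: FIRST(<params>) = { (, *, [, id }.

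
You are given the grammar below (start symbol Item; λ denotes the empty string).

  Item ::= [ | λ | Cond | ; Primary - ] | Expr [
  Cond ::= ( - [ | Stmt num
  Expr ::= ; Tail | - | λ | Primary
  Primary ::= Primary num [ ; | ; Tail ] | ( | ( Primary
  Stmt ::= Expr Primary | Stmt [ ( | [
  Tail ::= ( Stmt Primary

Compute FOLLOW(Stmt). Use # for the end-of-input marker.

In Cond ::= Stmt num: add FIRST(num) = { num }.
In Stmt ::= Stmt [ (: add FIRST([ () = { [ }.
In Tail ::= ( Stmt Primary: add FIRST(Primary) = { (, ; }.
Union: FOLLOW(Stmt) = { (, ;, [, num }.

{ (, ;, [, num }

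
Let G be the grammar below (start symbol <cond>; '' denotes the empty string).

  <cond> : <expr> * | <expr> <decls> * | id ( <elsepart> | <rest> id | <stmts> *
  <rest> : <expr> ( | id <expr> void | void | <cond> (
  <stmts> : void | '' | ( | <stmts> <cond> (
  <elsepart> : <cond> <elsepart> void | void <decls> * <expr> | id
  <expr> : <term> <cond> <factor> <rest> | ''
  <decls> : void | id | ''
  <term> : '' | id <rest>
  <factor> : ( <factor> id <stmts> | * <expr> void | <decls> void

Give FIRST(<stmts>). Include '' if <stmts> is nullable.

<stmts> : void contributes {void}.
<stmts> : '' contributes ''.
<stmts> : ( contributes {(}.
From <stmts> : <stmts> <cond> (: <stmts> nullable, take FIRST(<stmts>) ∪ FIRST(<cond>) = { (, *, id, void }.
Union: FIRST(<stmts>) = { (, *, id, void, '' }.

{ (, *, id, void, '' }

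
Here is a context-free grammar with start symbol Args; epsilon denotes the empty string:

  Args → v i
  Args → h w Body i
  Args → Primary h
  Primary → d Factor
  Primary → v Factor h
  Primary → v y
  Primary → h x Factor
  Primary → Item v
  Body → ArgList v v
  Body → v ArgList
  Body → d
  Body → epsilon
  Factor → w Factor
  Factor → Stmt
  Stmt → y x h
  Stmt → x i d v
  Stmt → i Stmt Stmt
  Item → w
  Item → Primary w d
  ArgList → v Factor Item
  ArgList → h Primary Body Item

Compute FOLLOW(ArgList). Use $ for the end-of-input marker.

In Body → ArgList v v: add FIRST(v v) = { v }.
In Body → v ArgList: ArgList is at the end, add FOLLOW(Body) = { d, h, i, v, w }.
Union: FOLLOW(ArgList) = { d, h, i, v, w }.

{ d, h, i, v, w }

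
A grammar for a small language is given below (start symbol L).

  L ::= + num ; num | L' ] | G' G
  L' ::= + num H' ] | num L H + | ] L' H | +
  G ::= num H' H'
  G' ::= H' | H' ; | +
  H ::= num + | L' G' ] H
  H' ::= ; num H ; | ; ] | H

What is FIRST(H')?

H' ::= ; num H ; contributes {;}.
H' ::= ; ] contributes {;}.
From H' ::= H: add FIRST(H) = { +, ], num }.
Union: FIRST(H') = { +, ;, ], num }.

{ +, ;, ], num }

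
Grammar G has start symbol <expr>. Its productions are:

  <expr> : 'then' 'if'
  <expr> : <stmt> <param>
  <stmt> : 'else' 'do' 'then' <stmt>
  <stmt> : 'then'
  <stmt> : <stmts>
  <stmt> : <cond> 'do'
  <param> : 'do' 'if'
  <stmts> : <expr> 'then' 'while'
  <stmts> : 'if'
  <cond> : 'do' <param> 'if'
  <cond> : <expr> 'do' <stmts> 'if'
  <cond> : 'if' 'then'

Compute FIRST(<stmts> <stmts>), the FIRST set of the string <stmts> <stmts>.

{ 'do', 'else', 'if', 'then' }

Add FIRST(<stmts>) = { 'do', 'else', 'if', 'then' }; <stmts> is not nullable, stop.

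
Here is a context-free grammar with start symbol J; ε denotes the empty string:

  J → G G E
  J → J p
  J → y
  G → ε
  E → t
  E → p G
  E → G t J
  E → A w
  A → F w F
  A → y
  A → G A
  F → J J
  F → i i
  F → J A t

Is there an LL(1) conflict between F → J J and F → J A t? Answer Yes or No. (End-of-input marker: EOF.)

FIRST(J J) = { i, p, t, y } and FIRST(J A t) = { i, p, t, y }.
Both contain i, so the two alternatives are not disjoint — LL(1) conflict.

Yes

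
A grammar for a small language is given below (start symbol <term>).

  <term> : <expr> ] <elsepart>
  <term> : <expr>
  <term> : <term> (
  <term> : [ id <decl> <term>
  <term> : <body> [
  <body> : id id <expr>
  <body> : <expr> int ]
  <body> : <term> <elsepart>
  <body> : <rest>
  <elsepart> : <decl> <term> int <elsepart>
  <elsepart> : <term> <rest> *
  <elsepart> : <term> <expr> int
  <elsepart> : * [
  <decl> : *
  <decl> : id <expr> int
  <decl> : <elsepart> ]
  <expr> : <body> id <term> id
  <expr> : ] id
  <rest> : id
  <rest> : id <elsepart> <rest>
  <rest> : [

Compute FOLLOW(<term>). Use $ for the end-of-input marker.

<term> is the start symbol, so $ ∈ FOLLOW(<term>).
In <term> : <term> (: add FIRST(() = { ( }.
In <term> : [ id <decl> <term>: <term> is at the end, add FOLLOW(<term>) = { $, (, *, [, ], id, int }.
In <body> : <term> <elsepart>: add FIRST(<elsepart>) = { *, [, ], id }.
In <elsepart> : <decl> <term> int <elsepart>: add FIRST(int <elsepart>) = { int }.
In <elsepart> : <term> <rest> *: add FIRST(<rest> *) = { [, id }.
In <elsepart> : <term> <expr> int: add FIRST(<expr> int) = { [, ], id }.
In <expr> : <body> id <term> id: add FIRST(id) = { id }.
Union: FOLLOW(<term>) = { $, (, *, [, ], id, int }.

{ $, (, *, [, ], id, int }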